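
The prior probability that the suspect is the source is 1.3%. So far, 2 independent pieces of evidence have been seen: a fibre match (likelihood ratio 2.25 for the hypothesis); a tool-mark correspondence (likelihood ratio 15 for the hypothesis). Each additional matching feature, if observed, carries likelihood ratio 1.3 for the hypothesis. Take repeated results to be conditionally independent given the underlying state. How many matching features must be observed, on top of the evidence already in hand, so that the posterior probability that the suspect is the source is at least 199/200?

Prior odds = 0.013/0.987 = 13/987.
Combined Bayes factor of the evidence already in hand = 2.25 × 15 = 33.75.
Odds after that evidence = (13/987) × 33.75 = 585/1316.
Target odds = 0.995/0.005 = 199.
Need 1.3ⁿ ≥ 199 ÷ (585/1316) = 261884/585.
1.3²³ ≈417.539 falls short of 261884/585 but 1.3²⁴ ≈542.801 reaches it, so n = 24.

24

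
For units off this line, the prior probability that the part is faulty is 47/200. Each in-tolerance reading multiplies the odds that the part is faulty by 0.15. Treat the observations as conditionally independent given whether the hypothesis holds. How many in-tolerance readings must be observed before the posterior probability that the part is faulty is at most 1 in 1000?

4

Prior odds: 0.235 ÷ 0.765 = 47/153.
Likelihood ratio per in-tolerance reading = 0.15.
Target odds: 0.001 ÷ 0.999 = 1/999.
Require 0.15ⁿ ≤ 1/999 ÷ (47/153) = 17/5217.
0.15³ = 0.003375 is still above 17/5217 but 0.15⁴ = 81/160000 is at or below it, so n = 4.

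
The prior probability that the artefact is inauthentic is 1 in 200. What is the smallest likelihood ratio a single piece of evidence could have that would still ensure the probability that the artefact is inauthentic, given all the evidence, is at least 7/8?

Prior odds = 0.005/0.995 = 1/199.
Target odds = 0.875/0.125 = 7.
Required Bayes factor = 7 ÷ (1/199) = 1393.

1393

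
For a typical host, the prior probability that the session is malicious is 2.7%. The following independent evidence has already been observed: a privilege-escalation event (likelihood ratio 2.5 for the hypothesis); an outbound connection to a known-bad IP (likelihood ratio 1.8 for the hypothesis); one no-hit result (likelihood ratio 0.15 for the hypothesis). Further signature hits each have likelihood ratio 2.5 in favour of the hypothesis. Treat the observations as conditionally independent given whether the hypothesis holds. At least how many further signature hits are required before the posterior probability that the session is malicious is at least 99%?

Prior odds = 0.027/0.973 = 27/973.
Combined Bayes factor of the evidence already in hand = 2.5 × 1.8 × 0.15 = 0.675.
Odds after that evidence = (27/973) × 0.675 = 729/38920.
Target odds = 0.99/0.01 = 99.
Need 2.5ⁿ ≥ 99 ÷ (729/38920) = 428120/81.
2.5⁹ = 1953125/512 falls short of 428120/81 but 2.5¹⁰ = 9765625/1024 reaches it, so n = 10.

10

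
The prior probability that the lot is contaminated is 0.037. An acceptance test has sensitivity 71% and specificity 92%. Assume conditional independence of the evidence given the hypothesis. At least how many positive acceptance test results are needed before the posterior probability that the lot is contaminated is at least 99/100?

4

Prior odds: 0.037 ÷ 0.963 = 37/963.
False-positive rate = 1 − 0.92 = 0.08; likelihood ratio of a positive = 0.71/0.08 = 8.875.
Target odds: 0.99 ÷ 0.01 = 99.
Require 8.875ⁿ ≥ 99 ÷ (37/963) = 95337/37.
8.875³ = 357911/512 falls short of 95337/37 but 8.875⁴ = 25411681/4096 reaches it, so n = 4.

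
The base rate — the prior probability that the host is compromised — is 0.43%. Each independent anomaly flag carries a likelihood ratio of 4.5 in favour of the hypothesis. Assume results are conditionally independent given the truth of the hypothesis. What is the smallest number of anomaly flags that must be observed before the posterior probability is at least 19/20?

6

Prior odds: 0.0043 ÷ 0.9957 = 43/9957.
Likelihood ratio per anomaly flag = 4.5.
Target odds: 0.95 ÷ 0.05 = 19.
Require 4.5ⁿ ≥ 19 ÷ (43/9957) = 189183/43.
4.5⁵ = 1845.28125 falls short of 189183/43 but 4.5⁶ = 8303.765625 reaches it, so n = 6.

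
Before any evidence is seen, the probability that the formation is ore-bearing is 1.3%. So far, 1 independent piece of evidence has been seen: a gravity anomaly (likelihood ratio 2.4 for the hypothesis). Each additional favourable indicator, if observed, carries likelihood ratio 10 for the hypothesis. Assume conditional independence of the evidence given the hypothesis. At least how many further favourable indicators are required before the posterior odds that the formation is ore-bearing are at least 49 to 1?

Prior odds = 0.013/0.987 = 13/987.
Bayes factor of the evidence already in hand = 2.4.
Odds after that evidence = (13/987) × 2.4 = 52/1645.
Target odds = 49.
Need 10ⁿ ≥ 49 ÷ (52/1645) = 80605/52.
10³ = 1000 falls short of 80605/52 but 10⁴ = 10000 reaches it, so n = 4.

4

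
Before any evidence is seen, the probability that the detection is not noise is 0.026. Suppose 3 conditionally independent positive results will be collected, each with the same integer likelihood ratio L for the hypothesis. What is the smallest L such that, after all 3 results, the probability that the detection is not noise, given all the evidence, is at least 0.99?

16

Prior odds = 0.026/0.974 = 13/487.
Target odds = 0.99/0.01 = 99.
Need L³ ≥ 99 ÷ (13/487) = 48213/13.
15³ = 3375 < 48213/13 ≤ 4096 = 16³, so L = 16.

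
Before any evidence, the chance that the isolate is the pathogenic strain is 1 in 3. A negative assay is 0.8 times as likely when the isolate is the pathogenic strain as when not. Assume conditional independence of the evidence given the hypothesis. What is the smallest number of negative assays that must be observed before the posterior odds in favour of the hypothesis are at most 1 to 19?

11

Prior odds = (1/3)/(2/3) = 0.5.
Likelihood ratio per negative assay = 0.8.
Target odds = 1/19.
Need 0.5 × 0.8ⁿ ≤ 1/19, i.e. 0.8ⁿ ≤ 2/19.
0.8¹⁰ = 1048576/9765625 is still above 2/19 but 0.8¹¹ = 4194304/48828125 is at or below it, so n = 11.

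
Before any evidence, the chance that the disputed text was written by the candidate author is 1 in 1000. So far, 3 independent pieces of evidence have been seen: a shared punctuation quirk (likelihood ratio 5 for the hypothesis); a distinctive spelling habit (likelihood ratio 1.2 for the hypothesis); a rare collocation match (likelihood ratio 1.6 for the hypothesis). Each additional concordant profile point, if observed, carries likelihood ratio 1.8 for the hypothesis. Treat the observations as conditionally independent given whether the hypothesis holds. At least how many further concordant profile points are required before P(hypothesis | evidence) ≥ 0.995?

Prior odds = 0.001/0.999 = 1/999.
Combined Bayes factor of the evidence already in hand = 5 × 1.2 × 1.6 = 9.6.
Odds after that evidence = (1/999) × 9.6 = 16/1665.
Target odds = 0.995/0.005 = 199.
Need 1.8ⁿ ≥ 199 ÷ (16/1665) = 20708.4375.
1.8¹⁶ ≈12144 falls short of 20708.4375 but 1.8¹⁷ ≈21859.1 reaches it, so n = 17.

17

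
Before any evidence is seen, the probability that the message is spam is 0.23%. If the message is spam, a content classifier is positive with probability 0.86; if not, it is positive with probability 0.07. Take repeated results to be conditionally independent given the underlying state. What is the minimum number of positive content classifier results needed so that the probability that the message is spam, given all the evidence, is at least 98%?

Prior odds: 0.0023 ÷ 0.9977 = 23/9977.
Likelihood ratio of a positive = 0.86/0.07 = 86/7.
Target odds: 0.98 ÷ 0.02 = 49.
Need (23/9977) × (86/7)ⁿ ≥ 49, i.e. (86/7)ⁿ ≥ 488873/23.
(86/7)³ = 636056/343 falls short of 488873/23 but (86/7)⁴ = 54700816/2401 reaches it, so n = 4.

4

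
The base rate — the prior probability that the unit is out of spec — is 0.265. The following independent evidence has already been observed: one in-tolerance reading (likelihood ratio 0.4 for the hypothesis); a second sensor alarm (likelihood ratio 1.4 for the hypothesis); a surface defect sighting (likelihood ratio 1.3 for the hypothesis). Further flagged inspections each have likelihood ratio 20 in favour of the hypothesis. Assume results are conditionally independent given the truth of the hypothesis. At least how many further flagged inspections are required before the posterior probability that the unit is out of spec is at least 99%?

2

Prior odds = 0.265/0.735 = 53/147.
Combined Bayes factor of the evidence already in hand = 0.4 × 1.4 × 1.3 = 0.728.
Odds after that evidence = (53/147) × 0.728 = 689/2625.
Target odds = 0.99/0.01 = 99.
Need 20ⁿ ≥ 99 ÷ (689/2625) = 259875/689.
20¹ = 20 falls short of 259875/689 but 20² = 400 reaches it, so n = 2.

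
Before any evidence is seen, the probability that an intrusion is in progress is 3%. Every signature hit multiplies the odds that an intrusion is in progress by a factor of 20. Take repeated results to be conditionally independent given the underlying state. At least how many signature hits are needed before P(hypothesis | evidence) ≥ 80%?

2

Prior odds: 0.03 ÷ 0.97 = 3/97.
Likelihood ratio per signature hit = 20.
Target posterior odds = 0.8/0.2 = 4.
Require 20ⁿ ≥ 4 ÷ (3/97) = 388/3.
20¹ = 20 falls short of 388/3 but 20² = 400 reaches it, so n = 2.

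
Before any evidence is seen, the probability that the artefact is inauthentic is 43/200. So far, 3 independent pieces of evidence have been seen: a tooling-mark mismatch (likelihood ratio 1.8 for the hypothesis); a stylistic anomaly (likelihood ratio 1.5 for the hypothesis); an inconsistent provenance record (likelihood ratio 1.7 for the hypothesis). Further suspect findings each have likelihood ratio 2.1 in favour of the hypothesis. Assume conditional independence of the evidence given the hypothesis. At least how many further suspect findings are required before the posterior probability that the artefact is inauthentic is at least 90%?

Prior odds = 0.215/0.785 = 43/157.
Combined Bayes factor of the evidence already in hand = 1.8 × 1.5 × 1.7 = 4.59.
Odds after that evidence = (43/157) × 4.59 = 19737/15700.
Target odds = 0.9/0.1 = 9.
Need 2.1ⁿ ≥ 9 ÷ (19737/15700) = 15700/2193.
2.1² = 4.41 falls short of 15700/2193 but 2.1³ = 9.261 reaches it, so n = 3.

3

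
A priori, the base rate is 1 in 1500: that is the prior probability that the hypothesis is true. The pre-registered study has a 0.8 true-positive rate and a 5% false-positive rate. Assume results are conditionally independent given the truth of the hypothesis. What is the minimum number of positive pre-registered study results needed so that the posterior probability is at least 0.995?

5

Prior odds: (1/1500) ÷ (1499/1500) = 1/1499.
Likelihood ratio of a positive result = 0.8/0.05 = 16.
Target posterior odds = 0.995/0.005 = 199.
Require 16ⁿ ≥ 199 ÷ (1/1499) = 298301.
16⁴ = 65536 falls short of 298301 but 16⁵ = 1048576 reaches it, so n = 5.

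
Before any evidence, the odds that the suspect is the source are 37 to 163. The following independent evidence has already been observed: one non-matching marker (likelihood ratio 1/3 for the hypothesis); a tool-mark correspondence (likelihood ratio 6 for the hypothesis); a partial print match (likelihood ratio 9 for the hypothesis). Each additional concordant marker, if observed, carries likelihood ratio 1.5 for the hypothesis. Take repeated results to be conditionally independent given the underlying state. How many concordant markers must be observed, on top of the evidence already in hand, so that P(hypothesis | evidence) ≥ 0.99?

Prior odds = 37/163.
Combined Bayes factor of the evidence already in hand = (1/3) × 6 × 9 = 18.
Odds after that evidence = (37/163) × 18 = 666/163.
Target odds = 0.99/0.01 = 99.
Need 1.5ⁿ ≥ 99 ÷ (666/163) = 1793/74.
1.5⁷ = 17.0859375 falls short of 1793/74 but 1.5⁸ = 25.62890625 reaches it, so n = 8.

8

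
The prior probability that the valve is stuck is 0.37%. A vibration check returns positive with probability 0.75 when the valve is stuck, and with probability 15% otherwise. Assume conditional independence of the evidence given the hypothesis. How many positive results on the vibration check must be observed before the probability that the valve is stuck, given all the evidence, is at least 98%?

6

Prior odds: 0.0037 ÷ 0.9963 = 37/9963.
Likelihood ratio of a positive result = 0.75/0.15 = 5.
Target odds: 0.98 ÷ 0.02 = 49.
Require 5ⁿ ≥ 49 ÷ (37/9963) = 488187/37.
5⁵ = 3125 falls short of 488187/37 but 5⁶ = 15625 reaches it, so n = 6.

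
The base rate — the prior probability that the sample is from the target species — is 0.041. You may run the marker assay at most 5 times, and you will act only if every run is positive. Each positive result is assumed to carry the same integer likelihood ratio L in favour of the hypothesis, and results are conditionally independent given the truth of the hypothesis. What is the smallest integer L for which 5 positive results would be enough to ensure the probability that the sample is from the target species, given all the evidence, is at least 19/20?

Prior odds = 0.041/0.959 = 41/959.
Target odds = 0.95/0.05 = 19.
Need L⁵ ≥ 19 ÷ (41/959) = 18221/41.
3⁵ = 243 < 18221/41 ≤ 1024 = 4⁵, so L = 4.

4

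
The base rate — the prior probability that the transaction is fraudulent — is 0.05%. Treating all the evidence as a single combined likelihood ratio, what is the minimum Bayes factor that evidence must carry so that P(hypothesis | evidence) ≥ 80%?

Prior odds = 0.0005/0.9995 = 1/1999.
Target odds = 0.8/0.2 = 4.
Required Bayes factor = 4 ÷ (1/1999) = 7996.

7996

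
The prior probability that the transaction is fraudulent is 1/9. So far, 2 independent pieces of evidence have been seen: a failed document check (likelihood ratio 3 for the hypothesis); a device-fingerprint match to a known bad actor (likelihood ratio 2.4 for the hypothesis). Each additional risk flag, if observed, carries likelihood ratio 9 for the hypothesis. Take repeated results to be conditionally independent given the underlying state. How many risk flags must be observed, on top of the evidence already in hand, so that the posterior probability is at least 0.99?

3

Prior odds = (1/9)/(8/9) = 0.125.
Combined Bayes factor of the evidence already in hand = 3 × 2.4 = 7.2.
Odds after that evidence = 0.125 × 7.2 = 0.9.
Target odds = 0.99/0.01 = 99.
Need 9ⁿ ≥ 99 ÷ 0.9 = 110.
9² = 81 falls short of 110 but 9³ = 729 reaches it, so n = 3.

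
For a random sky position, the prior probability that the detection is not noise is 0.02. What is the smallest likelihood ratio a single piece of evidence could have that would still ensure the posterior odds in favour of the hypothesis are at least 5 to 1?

245

Prior odds = 0.02/0.98 = 1/49.
Target odds = 5.
Required Bayes factor = 5 ÷ (1/49) = 245.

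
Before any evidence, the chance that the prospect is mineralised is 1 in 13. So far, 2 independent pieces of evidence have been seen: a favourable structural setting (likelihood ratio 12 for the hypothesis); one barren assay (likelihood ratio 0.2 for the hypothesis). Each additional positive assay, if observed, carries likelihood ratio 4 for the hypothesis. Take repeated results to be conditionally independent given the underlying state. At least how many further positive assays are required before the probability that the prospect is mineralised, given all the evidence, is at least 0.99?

Prior odds = (1/13)/(12/13) = 1/12.
Combined Bayes factor of the evidence already in hand = 12 × 0.2 = 2.4.
Odds after that evidence = (1/12) × 2.4 = 0.2.
Target odds = 0.99/0.01 = 99.
Need 4ⁿ ≥ 99 ÷ 0.2 = 495.
4⁴ = 256 falls short of 495 but 4⁵ = 1024 reaches it, so n = 5.

5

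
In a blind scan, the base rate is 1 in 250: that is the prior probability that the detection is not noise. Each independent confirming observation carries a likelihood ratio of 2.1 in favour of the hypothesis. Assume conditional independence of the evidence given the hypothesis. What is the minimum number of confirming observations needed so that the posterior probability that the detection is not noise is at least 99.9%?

Prior odds = 0.004/0.996 = 1/249.
Likelihood ratio per confirming observation = 2.1.
Target posterior odds = 0.999/0.001 = 999.
Require 2.1ⁿ ≥ 999 ÷ (1/249) = 248751.
2.1¹⁶ ≈143057 falls short of 248751 but 2.1¹⁷ ≈300419 reaches it, so n = 17.

17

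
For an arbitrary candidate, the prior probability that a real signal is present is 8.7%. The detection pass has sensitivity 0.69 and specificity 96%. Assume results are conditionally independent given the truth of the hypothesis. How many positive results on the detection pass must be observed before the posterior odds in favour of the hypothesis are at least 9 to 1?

2

Prior odds: 0.087 ÷ 0.913 = 87/913.
False-positive rate = 1 − 0.96 = 0.04; likelihood ratio of a positive = 0.69/0.04 = 17.25.
Target odds = 9.
Need (87/913) × 17.25ⁿ ≥ 9, i.e. 17.25ⁿ ≥ 2739/29.
17.25¹ = 17.25 falls short of 2739/29 but 17.25² = 297.5625 reaches it, so n = 2.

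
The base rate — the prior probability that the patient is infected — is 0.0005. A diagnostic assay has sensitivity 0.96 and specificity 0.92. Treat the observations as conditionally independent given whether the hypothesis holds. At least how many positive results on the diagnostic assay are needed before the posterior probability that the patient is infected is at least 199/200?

6

Prior odds = 0.0005/0.9995 = 1/1999.
False-positive rate = 1 − 0.92 = 0.08; likelihood ratio of a positive = 0.96/0.08 = 12.
Target odds: 0.995 ÷ 0.005 = 199.
Require 12ⁿ ≥ 199 ÷ (1/1999) = 397801.
12⁵ = 248832 falls short of 397801 but 12⁶ = 2985984 reaches it, so n = 6.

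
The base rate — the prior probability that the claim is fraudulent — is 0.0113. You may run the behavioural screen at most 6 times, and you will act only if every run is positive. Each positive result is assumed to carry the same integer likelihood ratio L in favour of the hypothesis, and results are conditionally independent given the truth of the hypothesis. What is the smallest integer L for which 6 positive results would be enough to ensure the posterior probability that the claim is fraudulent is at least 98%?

5

Prior odds = 0.0113/0.9887 = 113/9887.
Target odds = 0.98/0.02 = 49.
Need L⁶ ≥ 49 ÷ (113/9887) = 484463/113.
4⁶ = 4096 < 484463/113 ≤ 15625 = 5⁶, so L = 5.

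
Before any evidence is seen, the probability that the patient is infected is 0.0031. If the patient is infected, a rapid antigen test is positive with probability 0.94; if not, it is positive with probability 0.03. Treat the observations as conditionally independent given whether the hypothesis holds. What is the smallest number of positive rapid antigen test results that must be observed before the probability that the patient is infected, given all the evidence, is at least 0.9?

3

Prior odds: 0.0031 ÷ 0.9969 = 31/9969.
Likelihood ratio of a positive = 0.94/0.03 = 94/3.
Target posterior odds = 0.9/0.1 = 9.
Require (94/3)ⁿ ≥ 9 ÷ (31/9969) = 89721/31.
(94/3)² = 8836/9 falls short of 89721/31 but (94/3)³ = 830584/27 reaches it, so n = 3.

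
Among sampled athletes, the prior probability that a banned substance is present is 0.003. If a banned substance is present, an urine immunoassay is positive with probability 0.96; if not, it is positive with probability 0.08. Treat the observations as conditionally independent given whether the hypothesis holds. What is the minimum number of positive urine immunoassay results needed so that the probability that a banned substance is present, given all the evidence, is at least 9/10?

4

Prior odds: 0.003 ÷ 0.997 = 3/997.
Likelihood ratio of a positive = 0.96/0.08 = 12.
Target posterior odds = 0.9/0.1 = 9.
Require 12ⁿ ≥ 9 ÷ (3/997) = 2991.
12³ = 1728 falls short of 2991 but 12⁴ = 20736 reaches it, so n = 4.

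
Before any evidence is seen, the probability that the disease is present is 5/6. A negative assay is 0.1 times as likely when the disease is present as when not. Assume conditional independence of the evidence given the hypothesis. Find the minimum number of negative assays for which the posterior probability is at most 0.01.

Prior odds = (5/6)/(1/6) = 5.
Likelihood ratio per negative assay = 0.1.
Target odds: 0.01 ÷ 0.99 = 1/99.
Need 5 × 0.1ⁿ ≤ 1/99, i.e. 0.1ⁿ ≤ 1/495.
0.1² = 0.01 is still above 1/495 but 0.1³ = 0.001 is at or below it, so n = 3.

3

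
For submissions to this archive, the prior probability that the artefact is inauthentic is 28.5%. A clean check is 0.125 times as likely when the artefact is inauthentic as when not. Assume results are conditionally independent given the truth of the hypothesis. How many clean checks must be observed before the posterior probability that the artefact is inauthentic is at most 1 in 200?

Prior odds = 0.285/0.715 = 57/143.
Likelihood ratio per clean check = 0.125.
Target posterior odds = 0.005/0.995 = 1/199.
Require 0.125ⁿ ≤ 1/199 ÷ (57/143) = 143/11343.
0.125² = 0.015625 is still above 143/11343 but 0.125³ = 0.001953125 is at or below it, so n = 3.

3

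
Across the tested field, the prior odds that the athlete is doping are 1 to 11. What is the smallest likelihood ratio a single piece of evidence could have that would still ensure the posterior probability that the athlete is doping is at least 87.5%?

77

Prior odds = 1/11.
Target odds = 0.875/0.125 = 7.
Required Bayes factor = 7 ÷ (1/11) = 77.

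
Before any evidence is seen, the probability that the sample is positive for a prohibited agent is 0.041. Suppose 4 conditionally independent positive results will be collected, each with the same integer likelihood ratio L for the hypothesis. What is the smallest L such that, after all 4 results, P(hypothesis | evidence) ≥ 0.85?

Prior odds = 0.041/0.959 = 41/959.
Target odds = 0.85/0.15 = 17/3.
Need L⁴ ≥ 17/3 ÷ (41/959) = 16303/123.
3⁴ = 81 < 16303/123 ≤ 256 = 4⁴, so L = 4.

4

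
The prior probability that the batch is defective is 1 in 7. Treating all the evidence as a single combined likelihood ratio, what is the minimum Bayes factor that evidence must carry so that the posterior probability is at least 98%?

Prior odds = (1/7)/(6/7) = 1/6.
Target odds = 0.98/0.02 = 49.
Required Bayes factor = 49 ÷ (1/6) = 294.

294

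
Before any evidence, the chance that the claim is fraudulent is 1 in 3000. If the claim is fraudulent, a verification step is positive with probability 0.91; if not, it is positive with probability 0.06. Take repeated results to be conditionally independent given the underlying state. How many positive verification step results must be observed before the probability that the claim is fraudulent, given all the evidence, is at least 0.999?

6

Prior odds = (1/3000)/(2999/3000) = 1/2999.
Likelihood ratio of a positive = 0.91/0.06 = 91/6.
Target posterior odds = 0.999/0.001 = 999.
Need (1/2999) × (91/6)ⁿ ≥ 999, i.e. (91/6)ⁿ ≥ 2996001.
(91/6)⁵ ≈802510 falls short of 2996001 but (91/6)⁶ ≈1.21714e+07 reaches it, so n = 6.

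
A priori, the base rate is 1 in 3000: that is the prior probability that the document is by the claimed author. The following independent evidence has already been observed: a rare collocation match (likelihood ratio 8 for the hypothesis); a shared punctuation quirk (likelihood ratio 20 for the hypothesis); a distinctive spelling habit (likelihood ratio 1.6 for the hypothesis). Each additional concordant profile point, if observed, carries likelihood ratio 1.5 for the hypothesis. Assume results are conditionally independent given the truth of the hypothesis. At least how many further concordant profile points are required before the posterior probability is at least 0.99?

18

Prior odds = (1/3000)/(2999/3000) = 1/2999.
Combined Bayes factor of the evidence already in hand = 8 × 20 × 1.6 = 256.
Odds after that evidence = (1/2999) × 256 = 256/2999.
Target odds = 0.99/0.01 = 99.
Need 1.5ⁿ ≥ 99 ÷ (256/2999) = 296901/256.
1.5¹⁷ = 129140163/131072 falls short of 296901/256 but 1.5¹⁸ = 387420489/262144 reaches it, so n = 18.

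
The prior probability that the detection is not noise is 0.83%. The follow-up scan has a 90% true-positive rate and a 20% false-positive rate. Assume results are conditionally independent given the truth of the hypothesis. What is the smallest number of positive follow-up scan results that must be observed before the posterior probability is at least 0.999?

8

Prior odds = 0.0083/0.9917 = 83/9917.
Likelihood ratio of a positive result = 0.9/0.2 = 4.5.
Target odds: 0.999 ÷ 0.001 = 999.
Require 4.5ⁿ ≥ 999 ÷ (83/9917) = 9907083/83.
4.5⁷ = 4782969/128 falls short of 9907083/83 but 4.5⁸ = 43046721/256 reaches it, so n = 8.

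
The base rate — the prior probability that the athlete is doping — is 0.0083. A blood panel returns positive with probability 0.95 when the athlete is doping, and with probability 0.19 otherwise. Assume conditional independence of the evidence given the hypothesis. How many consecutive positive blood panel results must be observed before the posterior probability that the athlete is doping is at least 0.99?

Prior odds = 0.0083/0.9917 = 83/9917.
Likelihood ratio of a positive result = 0.95/0.19 = 5.
Target odds: 0.99 ÷ 0.01 = 99.
Require 5ⁿ ≥ 99 ÷ (83/9917) = 981783/83.
5⁵ = 3125 falls short of 981783/83 but 5⁶ = 15625 reaches it, so n = 6.

6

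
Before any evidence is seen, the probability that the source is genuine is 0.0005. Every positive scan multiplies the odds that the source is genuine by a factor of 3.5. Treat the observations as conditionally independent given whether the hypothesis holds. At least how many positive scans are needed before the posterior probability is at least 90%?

8

Prior odds: 0.0005 ÷ 0.9995 = 1/1999.
Likelihood ratio per positive scan = 3.5.
Target posterior odds = 0.9/0.1 = 9.
Require 3.5ⁿ ≥ 9 ÷ (1/1999) = 17991.
3.5⁷ = 823543/128 falls short of 17991 but 3.5⁸ = 5764801/256 reaches it, so n = 8.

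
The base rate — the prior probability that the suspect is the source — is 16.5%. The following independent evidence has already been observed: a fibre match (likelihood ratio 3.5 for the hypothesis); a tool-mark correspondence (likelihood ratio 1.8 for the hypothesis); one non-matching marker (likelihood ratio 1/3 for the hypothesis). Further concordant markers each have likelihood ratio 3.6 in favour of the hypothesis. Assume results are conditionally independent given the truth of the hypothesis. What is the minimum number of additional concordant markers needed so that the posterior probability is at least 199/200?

5

Prior odds = 0.165/0.835 = 33/167.
Combined Bayes factor of the evidence already in hand = 3.5 × 1.8 × (1/3) = 2.1.
Odds after that evidence = (33/167) × 2.1 = 693/1670.
Target odds = 0.995/0.005 = 199.
Need 3.6ⁿ ≥ 199 ÷ (693/1670) = 332330/693.
3.6⁴ = 167.9616 falls short of 332330/693 but 3.6⁵ = 604.66176 reaches it, so n = 5.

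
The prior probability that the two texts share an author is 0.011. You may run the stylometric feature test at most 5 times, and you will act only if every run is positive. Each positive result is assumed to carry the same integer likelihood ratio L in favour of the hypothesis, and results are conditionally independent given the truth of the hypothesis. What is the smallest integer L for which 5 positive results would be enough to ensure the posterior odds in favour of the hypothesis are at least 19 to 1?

5

Prior odds = 0.011/0.989 = 11/989.
Target odds = 19.
Need L⁵ ≥ 19 ÷ (11/989) = 18791/11.
4⁵ = 1024 < 18791/11 ≤ 3125 = 5⁵, so L = 5.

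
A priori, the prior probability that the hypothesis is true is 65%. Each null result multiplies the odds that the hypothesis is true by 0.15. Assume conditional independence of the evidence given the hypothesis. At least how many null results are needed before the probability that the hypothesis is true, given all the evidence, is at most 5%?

2

Prior odds: 0.65 ÷ 0.35 = 13/7.
Likelihood ratio per null result = 0.15.
Target posterior odds = 0.05/0.95 = 1/19.
Need (13/7) × 0.15ⁿ ≤ 1/19, i.e. 0.15ⁿ ≤ 7/247.
0.15¹ = 0.15 is still above 7/247 but 0.15² = 0.0225 is at or below it, so n = 2.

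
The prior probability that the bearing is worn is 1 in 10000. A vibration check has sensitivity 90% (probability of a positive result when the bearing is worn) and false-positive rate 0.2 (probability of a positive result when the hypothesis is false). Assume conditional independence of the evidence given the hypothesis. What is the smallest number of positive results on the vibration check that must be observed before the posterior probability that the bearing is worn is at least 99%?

Prior odds: 0.0001 ÷ 0.9999 = 1/9999.
Likelihood ratio of a positive result = 0.9/0.2 = 4.5.
Target posterior odds = 0.99/0.01 = 99.
Need (1/9999) × 4.5ⁿ ≥ 99, i.e. 4.5ⁿ ≥ 989901.
4.5⁹ = 387420489/512 falls short of 989901 but 4.5¹⁰ ≈3.40506e+06 reaches it, so n = 10.

10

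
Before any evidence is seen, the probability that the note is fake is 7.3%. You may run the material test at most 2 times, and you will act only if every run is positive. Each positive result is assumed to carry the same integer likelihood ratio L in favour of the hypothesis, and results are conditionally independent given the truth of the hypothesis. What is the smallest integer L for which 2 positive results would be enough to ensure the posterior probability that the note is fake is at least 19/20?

Prior odds = 0.073/0.927 = 73/927.
Target odds = 0.95/0.05 = 19.
Need L² ≥ 19 ÷ (73/927) = 17613/73.
15² = 225 < 17613/73 ≤ 256 = 16², so L = 16.

16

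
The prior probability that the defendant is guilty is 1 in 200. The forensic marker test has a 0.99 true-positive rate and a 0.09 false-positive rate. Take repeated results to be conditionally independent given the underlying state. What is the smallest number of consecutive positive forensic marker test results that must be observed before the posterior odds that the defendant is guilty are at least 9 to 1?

4

Prior odds: 0.005 ÷ 0.995 = 1/199.
Likelihood ratio of a positive result = 0.99/0.09 = 11.
Target odds = 9.
Require 11ⁿ ≥ 9 ÷ (1/199) = 1791.
11³ = 1331 falls short of 1791 but 11⁴ = 14641 reaches it, so n = 4.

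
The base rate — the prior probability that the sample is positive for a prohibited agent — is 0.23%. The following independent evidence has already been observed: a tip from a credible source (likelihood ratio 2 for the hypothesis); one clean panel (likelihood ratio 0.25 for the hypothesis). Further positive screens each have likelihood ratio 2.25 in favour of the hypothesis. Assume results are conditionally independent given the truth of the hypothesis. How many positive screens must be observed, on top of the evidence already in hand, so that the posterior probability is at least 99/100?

Prior odds = 0.0023/0.9977 = 23/9977.
Combined Bayes factor of the evidence already in hand = 2 × 0.25 = 0.5.
Odds after that evidence = (23/9977) × 0.5 = 23/19954.
Target odds = 0.99/0.01 = 99.
Need 2.25ⁿ ≥ 99 ÷ (23/19954) = 1975446/23.
2.25¹⁴ ≈85222.7 falls short of 1975446/23 but 2.25¹⁵ ≈191751 reaches it, so n = 15.

15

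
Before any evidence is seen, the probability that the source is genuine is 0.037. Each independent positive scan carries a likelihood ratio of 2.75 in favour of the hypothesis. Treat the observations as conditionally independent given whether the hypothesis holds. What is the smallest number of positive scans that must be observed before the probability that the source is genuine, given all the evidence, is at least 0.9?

6

Prior odds = 0.037/0.963 = 37/963.
Likelihood ratio per positive scan = 2.75.
Target odds: 0.9 ÷ 0.1 = 9.
Need (37/963) × 2.75ⁿ ≥ 9, i.e. 2.75ⁿ ≥ 8667/37.
2.75⁵ = 161051/1024 falls short of 8667/37 but 2.75⁶ = 1771561/4096 reaches it, so n = 6.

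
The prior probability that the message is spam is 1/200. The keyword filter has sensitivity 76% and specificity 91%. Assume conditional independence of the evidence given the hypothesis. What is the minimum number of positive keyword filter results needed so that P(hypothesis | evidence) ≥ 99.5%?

Prior odds: 0.005 ÷ 0.995 = 1/199.
False-positive rate = 1 − 0.91 = 0.09; likelihood ratio of a positive = 0.76/0.09 = 76/9.
Target odds: 0.995 ÷ 0.005 = 199.
Require (76/9)ⁿ ≥ 199 ÷ (1/199) = 39601.
(76/9)⁴ = 33362176/6561 falls short of 39601 but (76/9)⁵ ≈42939.3 reaches it, so n = 5.

5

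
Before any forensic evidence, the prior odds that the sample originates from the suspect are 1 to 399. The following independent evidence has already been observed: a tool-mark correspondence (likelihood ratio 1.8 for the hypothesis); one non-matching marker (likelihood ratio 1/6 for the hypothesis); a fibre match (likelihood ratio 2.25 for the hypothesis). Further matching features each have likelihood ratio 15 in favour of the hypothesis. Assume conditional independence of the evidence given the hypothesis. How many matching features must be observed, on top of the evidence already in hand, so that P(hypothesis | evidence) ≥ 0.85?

Prior odds = 1/399.
Combined Bayes factor of the evidence already in hand = 1.8 × (1/6) × 2.25 = 0.675.
Odds after that evidence = (1/399) × 0.675 = 9/5320.
Target odds = 0.85/0.15 = 17/3.
Need 15ⁿ ≥ 17/3 ÷ (9/5320) = 90440/27.
15² = 225 falls short of 90440/27 but 15³ = 3375 reaches it, so n = 3.

3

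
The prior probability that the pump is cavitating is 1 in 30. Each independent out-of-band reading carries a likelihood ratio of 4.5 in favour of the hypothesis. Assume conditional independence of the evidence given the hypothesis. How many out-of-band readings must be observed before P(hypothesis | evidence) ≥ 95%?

5

Prior odds = (1/30)/(29/30) = 1/29.
Likelihood ratio per out-of-band reading = 4.5.
Target odds: 0.95 ÷ 0.05 = 19.
Need (1/29) × 4.5ⁿ ≥ 19, i.e. 4.5ⁿ ≥ 551.
4.5⁴ = 410.0625 falls short of 551 but 4.5⁵ = 1845.28125 reaches it, so n = 5.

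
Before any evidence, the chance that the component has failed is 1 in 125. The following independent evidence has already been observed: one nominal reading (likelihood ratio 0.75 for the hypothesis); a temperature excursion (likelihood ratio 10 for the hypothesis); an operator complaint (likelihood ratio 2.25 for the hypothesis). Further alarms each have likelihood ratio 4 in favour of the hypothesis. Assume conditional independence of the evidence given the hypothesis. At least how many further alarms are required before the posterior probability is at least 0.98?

5

Prior odds = 0.008/0.992 = 1/124.
Combined Bayes factor of the evidence already in hand = 0.75 × 10 × 2.25 = 16.875.
Odds after that evidence = (1/124) × 16.875 = 135/992.
Target odds = 0.98/0.02 = 49.
Need 4ⁿ ≥ 49 ÷ (135/992) = 48608/135.
4⁴ = 256 falls short of 48608/135 but 4⁵ = 1024 reaches it, so n = 5.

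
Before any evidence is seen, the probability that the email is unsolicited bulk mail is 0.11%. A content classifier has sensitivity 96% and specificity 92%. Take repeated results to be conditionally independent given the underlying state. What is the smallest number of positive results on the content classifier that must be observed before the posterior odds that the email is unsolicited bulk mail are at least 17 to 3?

Prior odds = 0.0011/0.9989 = 11/9989.
False-positive rate = 1 − 0.92 = 0.08; likelihood ratio of a positive = 0.96/0.08 = 12.
Target odds = 17/3.
Need (11/9989) × 12ⁿ ≥ 17/3, i.e. 12ⁿ ≥ 169813/33.
12³ = 1728 falls short of 169813/33 but 12⁴ = 20736 reaches it, so n = 4.

4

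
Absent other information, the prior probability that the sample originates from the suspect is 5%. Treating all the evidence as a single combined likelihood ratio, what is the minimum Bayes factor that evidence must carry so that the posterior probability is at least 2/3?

Prior odds = 0.05/0.95 = 1/19.
Target odds = (2/3)/(1/3) = 2.
Required Bayes factor = 2 ÷ (1/19) = 38.

38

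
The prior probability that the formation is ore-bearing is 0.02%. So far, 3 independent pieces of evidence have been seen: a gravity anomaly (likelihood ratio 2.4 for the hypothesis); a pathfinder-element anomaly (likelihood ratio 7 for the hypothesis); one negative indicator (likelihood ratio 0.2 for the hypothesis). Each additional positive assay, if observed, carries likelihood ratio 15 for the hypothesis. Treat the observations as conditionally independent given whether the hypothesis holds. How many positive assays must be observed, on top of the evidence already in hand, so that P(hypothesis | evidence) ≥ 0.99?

5

Prior odds = 0.0002/0.9998 = 1/4999.
Combined Bayes factor of the evidence already in hand = 2.4 × 7 × 0.2 = 3.36.
Odds after that evidence = (1/4999) × 3.36 = 84/124975.
Target odds = 0.99/0.01 = 99.
Need 15ⁿ ≥ 99 ÷ (84/124975) = 4124175/28.
15⁴ = 50625 falls short of 4124175/28 but 15⁵ = 759375 reaches it, so n = 5.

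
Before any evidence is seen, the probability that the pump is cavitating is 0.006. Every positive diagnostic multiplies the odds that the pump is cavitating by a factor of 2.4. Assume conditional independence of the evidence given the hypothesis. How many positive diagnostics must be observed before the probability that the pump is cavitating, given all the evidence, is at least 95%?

10

Prior odds = 0.006/0.994 = 3/497.
Likelihood ratio per positive diagnostic = 2.4.
Target odds: 0.95 ÷ 0.05 = 19.
Require 2.4ⁿ ≥ 19 ÷ (3/497) = 9443/3.
2.4⁹ ≈2641.81 falls short of 9443/3 but 2.4¹⁰ ≈6340.34 reaches it, so n = 10.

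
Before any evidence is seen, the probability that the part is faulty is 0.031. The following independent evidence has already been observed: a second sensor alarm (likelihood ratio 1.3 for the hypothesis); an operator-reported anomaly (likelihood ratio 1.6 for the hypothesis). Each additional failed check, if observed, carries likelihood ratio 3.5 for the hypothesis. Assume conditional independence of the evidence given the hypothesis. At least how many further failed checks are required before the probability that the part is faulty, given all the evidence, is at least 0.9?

Prior odds = 0.031/0.969 = 31/969.
Combined Bayes factor of the evidence already in hand = 1.3 × 1.6 = 2.08.
Odds after that evidence = (31/969) × 2.08 = 1612/24225.
Target odds = 0.9/0.1 = 9.
Need 3.5ⁿ ≥ 9 ÷ (1612/24225) = 218025/1612.
3.5³ = 42.875 falls short of 218025/1612 but 3.5⁴ = 150.0625 reaches it, so n = 4.

4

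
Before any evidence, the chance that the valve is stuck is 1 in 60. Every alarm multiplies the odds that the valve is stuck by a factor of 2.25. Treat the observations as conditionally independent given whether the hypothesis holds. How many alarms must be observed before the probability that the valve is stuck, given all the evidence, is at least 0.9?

Prior odds: (1/60) ÷ (59/60) = 1/59.
Likelihood ratio per alarm = 2.25.
Target posterior odds = 0.9/0.1 = 9.
Require 2.25ⁿ ≥ 9 ÷ (1/59) = 531.
2.25⁷ = 4782969/16384 falls short of 531 but 2.25⁸ = 43046721/65536 reaches it, so n = 8.

8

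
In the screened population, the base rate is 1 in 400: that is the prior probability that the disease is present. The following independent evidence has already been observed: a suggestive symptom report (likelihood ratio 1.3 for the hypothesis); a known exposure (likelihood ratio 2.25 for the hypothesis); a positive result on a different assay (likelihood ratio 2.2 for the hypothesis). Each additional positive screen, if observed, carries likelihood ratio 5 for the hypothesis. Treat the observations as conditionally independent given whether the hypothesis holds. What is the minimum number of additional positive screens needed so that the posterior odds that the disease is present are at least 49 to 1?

5

Prior odds = 0.0025/0.9975 = 1/399.
Combined Bayes factor of the evidence already in hand = 1.3 × 2.25 × 2.2 = 6.435.
Odds after that evidence = (1/399) × 6.435 = 429/26600.
Target odds = 49.
Need 5ⁿ ≥ 49 ÷ (429/26600) = 1303400/429.
5⁴ = 625 falls short of 1303400/429 but 5⁵ = 3125 reaches it, so n = 5.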